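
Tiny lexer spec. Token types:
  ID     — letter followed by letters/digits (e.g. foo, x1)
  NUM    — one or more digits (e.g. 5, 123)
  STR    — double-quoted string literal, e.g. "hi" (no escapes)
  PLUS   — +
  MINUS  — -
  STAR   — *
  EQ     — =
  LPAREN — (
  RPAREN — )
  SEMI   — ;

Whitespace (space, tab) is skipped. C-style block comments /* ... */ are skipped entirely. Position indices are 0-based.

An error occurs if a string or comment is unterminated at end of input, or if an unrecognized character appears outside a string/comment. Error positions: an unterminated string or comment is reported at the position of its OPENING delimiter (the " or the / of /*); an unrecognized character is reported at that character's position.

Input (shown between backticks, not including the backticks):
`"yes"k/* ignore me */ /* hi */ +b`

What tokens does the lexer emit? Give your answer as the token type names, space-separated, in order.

pos=0: enter STRING mode
pos=0: emit STR "yes" (now at pos=5)
pos=5: emit ID 'k' (now at pos=6)
pos=6: enter COMMENT mode (saw '/*')
exit COMMENT mode (now at pos=21)
pos=22: enter COMMENT mode (saw '/*')
exit COMMENT mode (now at pos=30)
pos=31: emit PLUS '+'
pos=32: emit ID 'b' (now at pos=33)
DONE. 4 tokens: [STR, ID, PLUS, ID]

Answer: STR ID PLUS ID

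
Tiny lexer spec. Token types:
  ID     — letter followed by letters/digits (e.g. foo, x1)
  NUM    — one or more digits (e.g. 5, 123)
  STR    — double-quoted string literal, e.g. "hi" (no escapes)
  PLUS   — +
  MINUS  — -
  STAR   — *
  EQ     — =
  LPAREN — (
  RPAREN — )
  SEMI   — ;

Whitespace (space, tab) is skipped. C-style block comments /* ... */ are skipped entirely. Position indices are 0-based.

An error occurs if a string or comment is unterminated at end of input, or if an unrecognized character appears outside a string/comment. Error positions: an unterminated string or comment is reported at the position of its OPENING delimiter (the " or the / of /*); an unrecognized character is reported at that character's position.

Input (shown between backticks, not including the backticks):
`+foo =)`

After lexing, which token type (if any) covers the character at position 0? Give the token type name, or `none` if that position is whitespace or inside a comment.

Answer: PLUS

Derivation:
pos=0: emit PLUS '+'
pos=1: emit ID 'foo' (now at pos=4)
pos=5: emit EQ '='
pos=6: emit RPAREN ')'
DONE. 4 tokens: [PLUS, ID, EQ, RPAREN]
Position 0: char is '+' -> PLUS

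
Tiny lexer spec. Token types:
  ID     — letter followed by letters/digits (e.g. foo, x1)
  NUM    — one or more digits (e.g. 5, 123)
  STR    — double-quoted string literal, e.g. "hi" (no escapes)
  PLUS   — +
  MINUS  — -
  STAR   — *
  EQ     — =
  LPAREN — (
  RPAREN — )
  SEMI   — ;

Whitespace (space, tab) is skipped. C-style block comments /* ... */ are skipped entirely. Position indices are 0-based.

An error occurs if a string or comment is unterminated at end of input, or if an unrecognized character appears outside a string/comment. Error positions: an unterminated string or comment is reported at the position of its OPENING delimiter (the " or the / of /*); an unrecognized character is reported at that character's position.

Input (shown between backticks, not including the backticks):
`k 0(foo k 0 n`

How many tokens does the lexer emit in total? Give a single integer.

pos=0: emit ID 'k' (now at pos=1)
pos=2: emit NUM '0' (now at pos=3)
pos=3: emit LPAREN '('
pos=4: emit ID 'foo' (now at pos=7)
pos=8: emit ID 'k' (now at pos=9)
pos=10: emit NUM '0' (now at pos=11)
pos=12: emit ID 'n' (now at pos=13)
DONE. 7 tokens: [ID, NUM, LPAREN, ID, ID, NUM, ID]

Answer: 7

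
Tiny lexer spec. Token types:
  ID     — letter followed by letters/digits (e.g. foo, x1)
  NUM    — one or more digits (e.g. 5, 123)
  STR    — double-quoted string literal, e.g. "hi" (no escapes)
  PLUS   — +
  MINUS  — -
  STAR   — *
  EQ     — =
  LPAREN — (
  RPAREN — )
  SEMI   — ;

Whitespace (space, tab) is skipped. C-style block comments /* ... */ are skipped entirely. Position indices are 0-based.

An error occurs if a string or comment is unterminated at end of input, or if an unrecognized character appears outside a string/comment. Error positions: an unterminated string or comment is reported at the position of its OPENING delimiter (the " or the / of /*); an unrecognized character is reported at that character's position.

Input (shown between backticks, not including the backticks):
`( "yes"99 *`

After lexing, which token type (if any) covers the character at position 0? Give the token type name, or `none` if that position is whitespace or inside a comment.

pos=0: emit LPAREN '('
pos=2: enter STRING mode
pos=2: emit STR "yes" (now at pos=7)
pos=7: emit NUM '99' (now at pos=9)
pos=10: emit STAR '*'
DONE. 4 tokens: [LPAREN, STR, NUM, STAR]
Position 0: char is '(' -> LPAREN

Answer: LPAREN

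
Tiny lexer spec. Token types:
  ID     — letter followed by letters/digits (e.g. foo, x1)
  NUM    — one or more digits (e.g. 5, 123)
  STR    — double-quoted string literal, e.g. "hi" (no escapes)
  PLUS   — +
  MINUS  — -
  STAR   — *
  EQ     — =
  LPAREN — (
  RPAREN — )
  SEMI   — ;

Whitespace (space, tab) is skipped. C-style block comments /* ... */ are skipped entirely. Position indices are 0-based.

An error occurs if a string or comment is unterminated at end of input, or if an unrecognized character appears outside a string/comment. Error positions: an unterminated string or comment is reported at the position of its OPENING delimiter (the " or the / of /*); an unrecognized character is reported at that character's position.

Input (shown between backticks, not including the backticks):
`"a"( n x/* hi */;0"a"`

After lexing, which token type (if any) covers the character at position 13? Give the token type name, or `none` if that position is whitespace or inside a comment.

pos=0: enter STRING mode
pos=0: emit STR "a" (now at pos=3)
pos=3: emit LPAREN '('
pos=5: emit ID 'n' (now at pos=6)
pos=7: emit ID 'x' (now at pos=8)
pos=8: enter COMMENT mode (saw '/*')
exit COMMENT mode (now at pos=16)
pos=16: emit SEMI ';'
pos=17: emit NUM '0' (now at pos=18)
pos=18: enter STRING mode
pos=18: emit STR "a" (now at pos=21)
DONE. 7 tokens: [STR, LPAREN, ID, ID, SEMI, NUM, STR]
Position 13: char is ' ' -> none

Answer: none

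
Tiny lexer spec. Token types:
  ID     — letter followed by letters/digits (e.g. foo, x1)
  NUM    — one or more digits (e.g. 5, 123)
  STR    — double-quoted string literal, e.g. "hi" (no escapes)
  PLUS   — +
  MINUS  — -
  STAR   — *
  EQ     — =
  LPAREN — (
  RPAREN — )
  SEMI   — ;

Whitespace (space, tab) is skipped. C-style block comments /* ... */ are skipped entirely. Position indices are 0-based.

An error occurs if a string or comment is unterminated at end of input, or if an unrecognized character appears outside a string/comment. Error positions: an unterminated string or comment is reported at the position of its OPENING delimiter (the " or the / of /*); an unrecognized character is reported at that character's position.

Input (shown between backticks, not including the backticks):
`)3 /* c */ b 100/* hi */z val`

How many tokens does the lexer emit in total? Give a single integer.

Answer: 6

Derivation:
pos=0: emit RPAREN ')'
pos=1: emit NUM '3' (now at pos=2)
pos=3: enter COMMENT mode (saw '/*')
exit COMMENT mode (now at pos=10)
pos=11: emit ID 'b' (now at pos=12)
pos=13: emit NUM '100' (now at pos=16)
pos=16: enter COMMENT mode (saw '/*')
exit COMMENT mode (now at pos=24)
pos=24: emit ID 'z' (now at pos=25)
pos=26: emit ID 'val' (now at pos=29)
DONE. 6 tokens: [RPAREN, NUM, ID, NUM, ID, ID]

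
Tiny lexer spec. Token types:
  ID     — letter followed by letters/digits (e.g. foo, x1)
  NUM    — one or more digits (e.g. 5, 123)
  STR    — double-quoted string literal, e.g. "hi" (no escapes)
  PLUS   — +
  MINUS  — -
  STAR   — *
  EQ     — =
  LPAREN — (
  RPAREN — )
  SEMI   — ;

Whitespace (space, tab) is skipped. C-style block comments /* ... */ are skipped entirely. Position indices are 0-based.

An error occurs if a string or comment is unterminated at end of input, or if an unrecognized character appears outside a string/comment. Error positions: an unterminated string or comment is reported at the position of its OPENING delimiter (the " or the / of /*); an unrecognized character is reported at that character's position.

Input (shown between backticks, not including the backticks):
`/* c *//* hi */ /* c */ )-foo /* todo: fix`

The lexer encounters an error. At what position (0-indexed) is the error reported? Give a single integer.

Answer: 30

Derivation:
pos=0: enter COMMENT mode (saw '/*')
exit COMMENT mode (now at pos=7)
pos=7: enter COMMENT mode (saw '/*')
exit COMMENT mode (now at pos=15)
pos=16: enter COMMENT mode (saw '/*')
exit COMMENT mode (now at pos=23)
pos=24: emit RPAREN ')'
pos=25: emit MINUS '-'
pos=26: emit ID 'foo' (now at pos=29)
pos=30: enter COMMENT mode (saw '/*')
pos=30: ERROR — unterminated comment (reached EOF)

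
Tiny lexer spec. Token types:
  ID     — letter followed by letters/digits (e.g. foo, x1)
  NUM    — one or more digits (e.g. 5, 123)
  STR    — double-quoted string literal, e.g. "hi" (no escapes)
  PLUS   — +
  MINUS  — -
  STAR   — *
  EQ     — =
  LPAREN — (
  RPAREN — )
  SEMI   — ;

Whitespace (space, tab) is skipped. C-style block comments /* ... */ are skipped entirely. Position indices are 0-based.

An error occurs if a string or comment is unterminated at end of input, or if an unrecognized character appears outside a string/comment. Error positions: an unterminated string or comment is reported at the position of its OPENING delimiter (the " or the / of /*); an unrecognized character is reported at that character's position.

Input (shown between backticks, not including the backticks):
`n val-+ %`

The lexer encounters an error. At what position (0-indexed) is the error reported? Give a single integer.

Answer: 8

Derivation:
pos=0: emit ID 'n' (now at pos=1)
pos=2: emit ID 'val' (now at pos=5)
pos=5: emit MINUS '-'
pos=6: emit PLUS '+'
pos=8: ERROR — unrecognized char '%'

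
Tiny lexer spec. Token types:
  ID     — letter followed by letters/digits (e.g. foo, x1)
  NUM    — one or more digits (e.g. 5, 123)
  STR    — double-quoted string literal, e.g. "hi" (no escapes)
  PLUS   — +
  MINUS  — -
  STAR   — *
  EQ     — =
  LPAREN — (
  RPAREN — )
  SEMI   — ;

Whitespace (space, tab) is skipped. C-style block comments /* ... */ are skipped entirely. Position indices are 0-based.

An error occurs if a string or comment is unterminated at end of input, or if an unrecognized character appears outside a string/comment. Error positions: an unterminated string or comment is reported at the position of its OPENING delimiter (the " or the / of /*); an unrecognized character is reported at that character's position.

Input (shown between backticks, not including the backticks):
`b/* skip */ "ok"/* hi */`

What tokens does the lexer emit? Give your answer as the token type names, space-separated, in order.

Answer: ID STR

Derivation:
pos=0: emit ID 'b' (now at pos=1)
pos=1: enter COMMENT mode (saw '/*')
exit COMMENT mode (now at pos=11)
pos=12: enter STRING mode
pos=12: emit STR "ok" (now at pos=16)
pos=16: enter COMMENT mode (saw '/*')
exit COMMENT mode (now at pos=24)
DONE. 2 tokens: [ID, STR]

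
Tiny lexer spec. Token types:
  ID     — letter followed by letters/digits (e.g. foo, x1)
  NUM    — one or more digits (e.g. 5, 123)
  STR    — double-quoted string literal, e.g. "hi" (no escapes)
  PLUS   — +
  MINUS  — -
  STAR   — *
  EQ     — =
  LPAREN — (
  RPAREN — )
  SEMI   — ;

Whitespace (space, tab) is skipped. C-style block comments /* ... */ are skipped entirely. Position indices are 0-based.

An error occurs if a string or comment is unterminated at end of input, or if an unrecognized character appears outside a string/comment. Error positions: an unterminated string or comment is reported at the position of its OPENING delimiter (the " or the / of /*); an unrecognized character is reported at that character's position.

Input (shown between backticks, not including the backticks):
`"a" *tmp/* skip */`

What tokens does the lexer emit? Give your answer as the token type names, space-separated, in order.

Answer: STR STAR ID

Derivation:
pos=0: enter STRING mode
pos=0: emit STR "a" (now at pos=3)
pos=4: emit STAR '*'
pos=5: emit ID 'tmp' (now at pos=8)
pos=8: enter COMMENT mode (saw '/*')
exit COMMENT mode (now at pos=18)
DONE. 3 tokens: [STR, STAR, ID]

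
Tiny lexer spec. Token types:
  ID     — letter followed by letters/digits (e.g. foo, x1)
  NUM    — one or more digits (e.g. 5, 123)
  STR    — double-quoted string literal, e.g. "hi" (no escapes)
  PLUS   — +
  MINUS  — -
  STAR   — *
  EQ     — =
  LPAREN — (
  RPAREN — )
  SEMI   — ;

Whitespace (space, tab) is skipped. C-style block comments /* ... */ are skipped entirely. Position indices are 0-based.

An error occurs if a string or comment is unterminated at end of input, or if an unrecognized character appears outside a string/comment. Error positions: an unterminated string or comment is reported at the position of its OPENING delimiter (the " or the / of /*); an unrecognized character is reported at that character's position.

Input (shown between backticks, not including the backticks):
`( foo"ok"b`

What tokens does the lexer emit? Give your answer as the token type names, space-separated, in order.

Answer: LPAREN ID STR ID

Derivation:
pos=0: emit LPAREN '('
pos=2: emit ID 'foo' (now at pos=5)
pos=5: enter STRING mode
pos=5: emit STR "ok" (now at pos=9)
pos=9: emit ID 'b' (now at pos=10)
DONE. 4 tokens: [LPAREN, ID, STR, ID]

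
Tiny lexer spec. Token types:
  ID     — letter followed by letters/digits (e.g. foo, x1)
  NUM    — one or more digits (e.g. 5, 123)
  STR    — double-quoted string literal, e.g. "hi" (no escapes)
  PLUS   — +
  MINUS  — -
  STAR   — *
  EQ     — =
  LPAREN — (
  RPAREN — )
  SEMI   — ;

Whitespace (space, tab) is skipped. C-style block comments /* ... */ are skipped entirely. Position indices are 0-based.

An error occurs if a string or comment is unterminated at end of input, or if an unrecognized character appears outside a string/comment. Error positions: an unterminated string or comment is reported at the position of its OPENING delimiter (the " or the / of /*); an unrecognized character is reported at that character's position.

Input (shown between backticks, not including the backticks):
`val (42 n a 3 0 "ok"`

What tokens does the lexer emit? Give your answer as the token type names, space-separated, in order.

Answer: ID LPAREN NUM ID ID NUM NUM STR

Derivation:
pos=0: emit ID 'val' (now at pos=3)
pos=4: emit LPAREN '('
pos=5: emit NUM '42' (now at pos=7)
pos=8: emit ID 'n' (now at pos=9)
pos=10: emit ID 'a' (now at pos=11)
pos=12: emit NUM '3' (now at pos=13)
pos=14: emit NUM '0' (now at pos=15)
pos=16: enter STRING mode
pos=16: emit STR "ok" (now at pos=20)
DONE. 8 tokens: [ID, LPAREN, NUM, ID, ID, NUM, NUM, STR]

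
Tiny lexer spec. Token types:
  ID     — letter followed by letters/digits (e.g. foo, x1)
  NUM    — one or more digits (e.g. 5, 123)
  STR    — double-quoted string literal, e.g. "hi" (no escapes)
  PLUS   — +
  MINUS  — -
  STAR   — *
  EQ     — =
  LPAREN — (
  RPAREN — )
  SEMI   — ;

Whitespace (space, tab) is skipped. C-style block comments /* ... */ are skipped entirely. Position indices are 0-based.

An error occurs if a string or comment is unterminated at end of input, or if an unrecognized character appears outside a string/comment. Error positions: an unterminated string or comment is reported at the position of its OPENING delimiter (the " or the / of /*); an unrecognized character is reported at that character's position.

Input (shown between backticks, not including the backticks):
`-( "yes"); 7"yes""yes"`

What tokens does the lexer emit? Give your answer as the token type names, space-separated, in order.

pos=0: emit MINUS '-'
pos=1: emit LPAREN '('
pos=3: enter STRING mode
pos=3: emit STR "yes" (now at pos=8)
pos=8: emit RPAREN ')'
pos=9: emit SEMI ';'
pos=11: emit NUM '7' (now at pos=12)
pos=12: enter STRING mode
pos=12: emit STR "yes" (now at pos=17)
pos=17: enter STRING mode
pos=17: emit STR "yes" (now at pos=22)
DONE. 8 tokens: [MINUS, LPAREN, STR, RPAREN, SEMI, NUM, STR, STR]

Answer: MINUS LPAREN STR RPAREN SEMI NUM STR STR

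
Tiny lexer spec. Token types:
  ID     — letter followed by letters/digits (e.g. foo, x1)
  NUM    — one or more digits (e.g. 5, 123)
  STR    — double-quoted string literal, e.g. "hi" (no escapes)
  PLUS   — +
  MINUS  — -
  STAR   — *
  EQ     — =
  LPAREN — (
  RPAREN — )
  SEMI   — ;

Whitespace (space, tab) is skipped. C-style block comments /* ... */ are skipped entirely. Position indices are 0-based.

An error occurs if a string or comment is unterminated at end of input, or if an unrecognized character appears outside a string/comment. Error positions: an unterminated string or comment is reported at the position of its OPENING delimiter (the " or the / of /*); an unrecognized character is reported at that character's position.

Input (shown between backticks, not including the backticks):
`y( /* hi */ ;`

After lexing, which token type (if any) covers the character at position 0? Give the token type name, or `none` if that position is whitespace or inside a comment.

pos=0: emit ID 'y' (now at pos=1)
pos=1: emit LPAREN '('
pos=3: enter COMMENT mode (saw '/*')
exit COMMENT mode (now at pos=11)
pos=12: emit SEMI ';'
DONE. 3 tokens: [ID, LPAREN, SEMI]
Position 0: char is 'y' -> ID

Answer: ID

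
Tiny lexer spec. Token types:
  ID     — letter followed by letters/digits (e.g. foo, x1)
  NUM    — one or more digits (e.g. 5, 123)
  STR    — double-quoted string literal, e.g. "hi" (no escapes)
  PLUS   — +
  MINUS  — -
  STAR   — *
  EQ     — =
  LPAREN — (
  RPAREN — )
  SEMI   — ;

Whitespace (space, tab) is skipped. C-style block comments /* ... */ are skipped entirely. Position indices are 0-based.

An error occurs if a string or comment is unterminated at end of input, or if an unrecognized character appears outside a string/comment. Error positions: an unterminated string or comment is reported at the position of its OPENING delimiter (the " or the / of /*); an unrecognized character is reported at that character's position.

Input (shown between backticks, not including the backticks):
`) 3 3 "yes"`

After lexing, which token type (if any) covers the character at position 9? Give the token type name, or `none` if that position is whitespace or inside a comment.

Answer: STR

Derivation:
pos=0: emit RPAREN ')'
pos=2: emit NUM '3' (now at pos=3)
pos=4: emit NUM '3' (now at pos=5)
pos=6: enter STRING mode
pos=6: emit STR "yes" (now at pos=11)
DONE. 4 tokens: [RPAREN, NUM, NUM, STR]
Position 9: char is 's' -> STR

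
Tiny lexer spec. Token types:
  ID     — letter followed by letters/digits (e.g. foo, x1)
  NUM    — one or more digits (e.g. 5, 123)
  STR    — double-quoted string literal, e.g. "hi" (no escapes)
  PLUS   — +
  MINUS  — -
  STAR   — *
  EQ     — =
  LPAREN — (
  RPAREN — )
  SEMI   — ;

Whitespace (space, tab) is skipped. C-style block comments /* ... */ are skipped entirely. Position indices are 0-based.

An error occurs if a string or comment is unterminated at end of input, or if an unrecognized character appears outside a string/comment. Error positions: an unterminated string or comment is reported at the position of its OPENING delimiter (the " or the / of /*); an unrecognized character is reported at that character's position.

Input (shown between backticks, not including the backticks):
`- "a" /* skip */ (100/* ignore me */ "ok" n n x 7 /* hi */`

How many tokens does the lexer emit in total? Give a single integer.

pos=0: emit MINUS '-'
pos=2: enter STRING mode
pos=2: emit STR "a" (now at pos=5)
pos=6: enter COMMENT mode (saw '/*')
exit COMMENT mode (now at pos=16)
pos=17: emit LPAREN '('
pos=18: emit NUM '100' (now at pos=21)
pos=21: enter COMMENT mode (saw '/*')
exit COMMENT mode (now at pos=36)
pos=37: enter STRING mode
pos=37: emit STR "ok" (now at pos=41)
pos=42: emit ID 'n' (now at pos=43)
pos=44: emit ID 'n' (now at pos=45)
pos=46: emit ID 'x' (now at pos=47)
pos=48: emit NUM '7' (now at pos=49)
pos=50: enter COMMENT mode (saw '/*')
exit COMMENT mode (now at pos=58)
DONE. 9 tokens: [MINUS, STR, LPAREN, NUM, STR, ID, ID, ID, NUM]

Answer: 9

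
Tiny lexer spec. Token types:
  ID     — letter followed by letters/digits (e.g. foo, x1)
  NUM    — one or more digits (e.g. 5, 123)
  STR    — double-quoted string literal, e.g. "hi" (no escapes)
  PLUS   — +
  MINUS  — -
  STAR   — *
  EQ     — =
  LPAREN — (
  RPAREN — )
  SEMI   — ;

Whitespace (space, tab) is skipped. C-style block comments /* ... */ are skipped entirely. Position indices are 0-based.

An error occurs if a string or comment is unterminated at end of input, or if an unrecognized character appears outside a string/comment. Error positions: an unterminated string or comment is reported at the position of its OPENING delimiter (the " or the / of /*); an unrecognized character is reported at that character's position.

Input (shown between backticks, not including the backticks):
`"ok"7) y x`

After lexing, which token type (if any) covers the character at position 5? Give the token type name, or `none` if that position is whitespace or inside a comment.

pos=0: enter STRING mode
pos=0: emit STR "ok" (now at pos=4)
pos=4: emit NUM '7' (now at pos=5)
pos=5: emit RPAREN ')'
pos=7: emit ID 'y' (now at pos=8)
pos=9: emit ID 'x' (now at pos=10)
DONE. 5 tokens: [STR, NUM, RPAREN, ID, ID]
Position 5: char is ')' -> RPAREN

Answer: RPAREN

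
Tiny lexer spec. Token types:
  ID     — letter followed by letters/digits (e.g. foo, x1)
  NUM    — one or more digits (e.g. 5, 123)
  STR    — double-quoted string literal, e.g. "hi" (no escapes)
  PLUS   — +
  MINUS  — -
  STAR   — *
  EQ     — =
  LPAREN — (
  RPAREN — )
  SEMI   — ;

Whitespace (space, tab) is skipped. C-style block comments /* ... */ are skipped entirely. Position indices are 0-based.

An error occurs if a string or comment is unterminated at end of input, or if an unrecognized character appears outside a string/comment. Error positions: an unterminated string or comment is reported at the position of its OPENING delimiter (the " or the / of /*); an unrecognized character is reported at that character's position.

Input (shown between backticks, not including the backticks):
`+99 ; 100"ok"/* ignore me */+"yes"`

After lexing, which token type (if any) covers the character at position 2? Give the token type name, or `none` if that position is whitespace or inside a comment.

Answer: NUM

Derivation:
pos=0: emit PLUS '+'
pos=1: emit NUM '99' (now at pos=3)
pos=4: emit SEMI ';'
pos=6: emit NUM '100' (now at pos=9)
pos=9: enter STRING mode
pos=9: emit STR "ok" (now at pos=13)
pos=13: enter COMMENT mode (saw '/*')
exit COMMENT mode (now at pos=28)
pos=28: emit PLUS '+'
pos=29: enter STRING mode
pos=29: emit STR "yes" (now at pos=34)
DONE. 7 tokens: [PLUS, NUM, SEMI, NUM, STR, PLUS, STR]
Position 2: char is '9' -> NUM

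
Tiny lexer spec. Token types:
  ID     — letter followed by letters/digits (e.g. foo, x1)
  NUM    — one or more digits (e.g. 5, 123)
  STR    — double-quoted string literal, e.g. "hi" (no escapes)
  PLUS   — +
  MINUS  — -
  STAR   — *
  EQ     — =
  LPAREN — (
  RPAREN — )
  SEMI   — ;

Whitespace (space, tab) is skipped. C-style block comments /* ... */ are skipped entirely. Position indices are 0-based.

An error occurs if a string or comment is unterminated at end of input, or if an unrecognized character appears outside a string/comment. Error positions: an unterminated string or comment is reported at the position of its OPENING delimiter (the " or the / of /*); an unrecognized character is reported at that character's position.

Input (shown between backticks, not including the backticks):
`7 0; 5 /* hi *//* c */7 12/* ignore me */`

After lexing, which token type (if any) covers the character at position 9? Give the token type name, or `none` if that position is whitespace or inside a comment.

pos=0: emit NUM '7' (now at pos=1)
pos=2: emit NUM '0' (now at pos=3)
pos=3: emit SEMI ';'
pos=5: emit NUM '5' (now at pos=6)
pos=7: enter COMMENT mode (saw '/*')
exit COMMENT mode (now at pos=15)
pos=15: enter COMMENT mode (saw '/*')
exit COMMENT mode (now at pos=22)
pos=22: emit NUM '7' (now at pos=23)
pos=24: emit NUM '12' (now at pos=26)
pos=26: enter COMMENT mode (saw '/*')
exit COMMENT mode (now at pos=41)
DONE. 6 tokens: [NUM, NUM, SEMI, NUM, NUM, NUM]
Position 9: char is ' ' -> none

Answer: none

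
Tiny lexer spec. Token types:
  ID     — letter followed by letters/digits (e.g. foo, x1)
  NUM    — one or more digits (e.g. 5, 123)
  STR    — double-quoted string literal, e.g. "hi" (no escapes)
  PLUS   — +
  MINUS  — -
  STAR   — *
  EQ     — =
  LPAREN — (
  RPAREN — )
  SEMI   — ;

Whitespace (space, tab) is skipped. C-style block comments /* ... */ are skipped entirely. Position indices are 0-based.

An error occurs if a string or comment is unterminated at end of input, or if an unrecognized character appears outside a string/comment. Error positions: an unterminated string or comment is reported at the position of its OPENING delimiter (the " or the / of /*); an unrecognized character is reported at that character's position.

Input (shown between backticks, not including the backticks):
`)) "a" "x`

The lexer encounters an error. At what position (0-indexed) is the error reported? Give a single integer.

pos=0: emit RPAREN ')'
pos=1: emit RPAREN ')'
pos=3: enter STRING mode
pos=3: emit STR "a" (now at pos=6)
pos=7: enter STRING mode
pos=7: ERROR — unterminated string

Answer: 7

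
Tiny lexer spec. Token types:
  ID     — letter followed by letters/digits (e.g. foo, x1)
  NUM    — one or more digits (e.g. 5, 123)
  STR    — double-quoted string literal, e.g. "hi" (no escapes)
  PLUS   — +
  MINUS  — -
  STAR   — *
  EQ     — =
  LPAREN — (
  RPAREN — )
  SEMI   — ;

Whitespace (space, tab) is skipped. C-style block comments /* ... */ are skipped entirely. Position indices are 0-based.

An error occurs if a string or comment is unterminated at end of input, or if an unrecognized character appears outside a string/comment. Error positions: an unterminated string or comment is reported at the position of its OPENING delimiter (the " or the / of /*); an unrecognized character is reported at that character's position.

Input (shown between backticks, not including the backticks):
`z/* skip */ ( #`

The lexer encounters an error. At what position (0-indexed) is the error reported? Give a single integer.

pos=0: emit ID 'z' (now at pos=1)
pos=1: enter COMMENT mode (saw '/*')
exit COMMENT mode (now at pos=11)
pos=12: emit LPAREN '('
pos=14: ERROR — unrecognized char '#'

Answer: 14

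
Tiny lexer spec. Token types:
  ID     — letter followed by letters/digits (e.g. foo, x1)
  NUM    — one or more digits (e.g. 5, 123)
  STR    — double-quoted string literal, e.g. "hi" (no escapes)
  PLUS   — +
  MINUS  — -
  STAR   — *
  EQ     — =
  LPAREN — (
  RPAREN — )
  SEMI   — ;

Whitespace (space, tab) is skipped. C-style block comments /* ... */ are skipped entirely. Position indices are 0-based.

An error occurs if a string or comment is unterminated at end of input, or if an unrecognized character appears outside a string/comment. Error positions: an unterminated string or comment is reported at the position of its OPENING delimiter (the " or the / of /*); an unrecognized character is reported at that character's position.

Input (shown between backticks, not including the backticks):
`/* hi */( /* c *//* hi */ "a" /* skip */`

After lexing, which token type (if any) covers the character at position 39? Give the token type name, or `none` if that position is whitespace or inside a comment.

Answer: none

Derivation:
pos=0: enter COMMENT mode (saw '/*')
exit COMMENT mode (now at pos=8)
pos=8: emit LPAREN '('
pos=10: enter COMMENT mode (saw '/*')
exit COMMENT mode (now at pos=17)
pos=17: enter COMMENT mode (saw '/*')
exit COMMENT mode (now at pos=25)
pos=26: enter STRING mode
pos=26: emit STR "a" (now at pos=29)
pos=30: enter COMMENT mode (saw '/*')
exit COMMENT mode (now at pos=40)
DONE. 2 tokens: [LPAREN, STR]
Position 39: char is '/' -> none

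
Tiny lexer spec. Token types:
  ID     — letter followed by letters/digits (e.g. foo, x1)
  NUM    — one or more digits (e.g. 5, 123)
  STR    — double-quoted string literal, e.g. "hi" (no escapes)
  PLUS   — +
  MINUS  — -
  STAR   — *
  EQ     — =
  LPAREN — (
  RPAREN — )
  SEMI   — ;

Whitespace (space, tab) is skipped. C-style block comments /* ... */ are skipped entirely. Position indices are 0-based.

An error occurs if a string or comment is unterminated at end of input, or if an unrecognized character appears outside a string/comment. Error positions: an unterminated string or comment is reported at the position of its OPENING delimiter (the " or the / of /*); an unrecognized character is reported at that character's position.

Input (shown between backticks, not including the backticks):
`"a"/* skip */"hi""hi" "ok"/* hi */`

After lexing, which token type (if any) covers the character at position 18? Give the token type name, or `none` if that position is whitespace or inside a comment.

pos=0: enter STRING mode
pos=0: emit STR "a" (now at pos=3)
pos=3: enter COMMENT mode (saw '/*')
exit COMMENT mode (now at pos=13)
pos=13: enter STRING mode
pos=13: emit STR "hi" (now at pos=17)
pos=17: enter STRING mode
pos=17: emit STR "hi" (now at pos=21)
pos=22: enter STRING mode
pos=22: emit STR "ok" (now at pos=26)
pos=26: enter COMMENT mode (saw '/*')
exit COMMENT mode (now at pos=34)
DONE. 4 tokens: [STR, STR, STR, STR]
Position 18: char is 'h' -> STR

Answer: STR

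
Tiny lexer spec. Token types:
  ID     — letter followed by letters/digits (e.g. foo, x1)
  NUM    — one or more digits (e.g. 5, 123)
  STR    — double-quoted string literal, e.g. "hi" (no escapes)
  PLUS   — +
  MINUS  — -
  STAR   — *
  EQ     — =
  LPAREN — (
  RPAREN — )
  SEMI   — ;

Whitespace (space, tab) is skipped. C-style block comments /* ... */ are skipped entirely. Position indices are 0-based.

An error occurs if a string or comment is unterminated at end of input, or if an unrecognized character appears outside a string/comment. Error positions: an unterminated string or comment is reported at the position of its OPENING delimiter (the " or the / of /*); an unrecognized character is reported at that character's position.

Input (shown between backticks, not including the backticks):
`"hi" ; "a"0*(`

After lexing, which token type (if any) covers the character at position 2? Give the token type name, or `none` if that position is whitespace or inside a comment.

pos=0: enter STRING mode
pos=0: emit STR "hi" (now at pos=4)
pos=5: emit SEMI ';'
pos=7: enter STRING mode
pos=7: emit STR "a" (now at pos=10)
pos=10: emit NUM '0' (now at pos=11)
pos=11: emit STAR '*'
pos=12: emit LPAREN '('
DONE. 6 tokens: [STR, SEMI, STR, NUM, STAR, LPAREN]
Position 2: char is 'i' -> STR

Answer: STR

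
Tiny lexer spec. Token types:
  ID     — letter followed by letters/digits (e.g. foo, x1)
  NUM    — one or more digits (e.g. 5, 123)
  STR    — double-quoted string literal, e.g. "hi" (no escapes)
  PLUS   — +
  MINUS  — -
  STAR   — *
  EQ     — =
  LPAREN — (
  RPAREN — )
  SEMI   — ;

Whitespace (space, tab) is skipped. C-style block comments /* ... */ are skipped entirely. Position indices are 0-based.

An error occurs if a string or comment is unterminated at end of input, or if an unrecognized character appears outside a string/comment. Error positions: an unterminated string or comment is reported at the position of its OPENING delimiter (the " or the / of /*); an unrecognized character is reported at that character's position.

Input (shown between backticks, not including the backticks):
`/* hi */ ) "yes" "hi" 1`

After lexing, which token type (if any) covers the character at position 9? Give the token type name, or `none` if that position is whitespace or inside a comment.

Answer: RPAREN

Derivation:
pos=0: enter COMMENT mode (saw '/*')
exit COMMENT mode (now at pos=8)
pos=9: emit RPAREN ')'
pos=11: enter STRING mode
pos=11: emit STR "yes" (now at pos=16)
pos=17: enter STRING mode
pos=17: emit STR "hi" (now at pos=21)
pos=22: emit NUM '1' (now at pos=23)
DONE. 4 tokens: [RPAREN, STR, STR, NUM]
Position 9: char is ')' -> RPAREN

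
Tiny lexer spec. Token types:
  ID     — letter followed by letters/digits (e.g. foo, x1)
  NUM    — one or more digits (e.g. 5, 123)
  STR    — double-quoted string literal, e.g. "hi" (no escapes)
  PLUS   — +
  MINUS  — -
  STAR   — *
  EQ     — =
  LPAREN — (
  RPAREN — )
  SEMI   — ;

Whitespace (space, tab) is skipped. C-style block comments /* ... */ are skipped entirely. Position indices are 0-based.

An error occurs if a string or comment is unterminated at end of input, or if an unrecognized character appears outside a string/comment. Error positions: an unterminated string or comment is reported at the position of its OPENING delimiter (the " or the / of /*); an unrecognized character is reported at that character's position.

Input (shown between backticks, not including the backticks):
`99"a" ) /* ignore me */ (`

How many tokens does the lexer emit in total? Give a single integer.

Answer: 4

Derivation:
pos=0: emit NUM '99' (now at pos=2)
pos=2: enter STRING mode
pos=2: emit STR "a" (now at pos=5)
pos=6: emit RPAREN ')'
pos=8: enter COMMENT mode (saw '/*')
exit COMMENT mode (now at pos=23)
pos=24: emit LPAREN '('
DONE. 4 tokens: [NUM, STR, RPAREN, LPAREN]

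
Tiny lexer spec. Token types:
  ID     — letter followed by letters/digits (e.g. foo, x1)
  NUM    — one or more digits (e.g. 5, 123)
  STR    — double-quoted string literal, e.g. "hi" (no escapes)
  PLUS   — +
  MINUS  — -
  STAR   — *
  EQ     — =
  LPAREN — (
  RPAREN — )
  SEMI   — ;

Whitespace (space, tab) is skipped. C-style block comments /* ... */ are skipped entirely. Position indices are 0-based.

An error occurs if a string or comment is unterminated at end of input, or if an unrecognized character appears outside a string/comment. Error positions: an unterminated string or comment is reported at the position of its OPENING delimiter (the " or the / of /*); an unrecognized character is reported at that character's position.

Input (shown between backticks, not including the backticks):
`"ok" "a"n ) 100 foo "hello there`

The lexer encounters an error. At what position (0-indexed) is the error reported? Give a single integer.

Answer: 20

Derivation:
pos=0: enter STRING mode
pos=0: emit STR "ok" (now at pos=4)
pos=5: enter STRING mode
pos=5: emit STR "a" (now at pos=8)
pos=8: emit ID 'n' (now at pos=9)
pos=10: emit RPAREN ')'
pos=12: emit NUM '100' (now at pos=15)
pos=16: emit ID 'foo' (now at pos=19)
pos=20: enter STRING mode
pos=20: ERROR — unterminated string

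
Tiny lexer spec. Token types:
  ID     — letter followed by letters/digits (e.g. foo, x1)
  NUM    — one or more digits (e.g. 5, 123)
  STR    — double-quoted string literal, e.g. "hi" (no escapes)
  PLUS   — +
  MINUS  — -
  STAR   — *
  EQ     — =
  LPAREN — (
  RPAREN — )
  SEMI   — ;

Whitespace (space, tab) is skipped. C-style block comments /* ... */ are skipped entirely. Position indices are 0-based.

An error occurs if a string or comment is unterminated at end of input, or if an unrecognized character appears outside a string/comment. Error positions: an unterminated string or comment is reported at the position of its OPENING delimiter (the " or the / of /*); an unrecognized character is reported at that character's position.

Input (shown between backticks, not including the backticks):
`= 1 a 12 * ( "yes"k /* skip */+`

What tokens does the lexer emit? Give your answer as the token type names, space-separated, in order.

pos=0: emit EQ '='
pos=2: emit NUM '1' (now at pos=3)
pos=4: emit ID 'a' (now at pos=5)
pos=6: emit NUM '12' (now at pos=8)
pos=9: emit STAR '*'
pos=11: emit LPAREN '('
pos=13: enter STRING mode
pos=13: emit STR "yes" (now at pos=18)
pos=18: emit ID 'k' (now at pos=19)
pos=20: enter COMMENT mode (saw '/*')
exit COMMENT mode (now at pos=30)
pos=30: emit PLUS '+'
DONE. 9 tokens: [EQ, NUM, ID, NUM, STAR, LPAREN, STR, ID, PLUS]

Answer: EQ NUM ID NUM STAR LPAREN STR ID PLUS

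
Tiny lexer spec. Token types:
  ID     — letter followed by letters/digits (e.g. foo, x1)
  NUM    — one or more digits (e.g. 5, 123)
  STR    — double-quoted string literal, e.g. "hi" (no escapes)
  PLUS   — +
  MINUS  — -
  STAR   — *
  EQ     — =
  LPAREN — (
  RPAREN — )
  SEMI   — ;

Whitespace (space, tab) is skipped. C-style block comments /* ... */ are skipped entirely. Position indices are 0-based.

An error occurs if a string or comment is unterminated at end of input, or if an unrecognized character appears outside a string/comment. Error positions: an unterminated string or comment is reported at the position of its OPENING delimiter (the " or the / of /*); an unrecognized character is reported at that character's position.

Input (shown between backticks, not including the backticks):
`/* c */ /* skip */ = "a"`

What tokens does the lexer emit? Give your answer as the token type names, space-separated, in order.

pos=0: enter COMMENT mode (saw '/*')
exit COMMENT mode (now at pos=7)
pos=8: enter COMMENT mode (saw '/*')
exit COMMENT mode (now at pos=18)
pos=19: emit EQ '='
pos=21: enter STRING mode
pos=21: emit STR "a" (now at pos=24)
DONE. 2 tokens: [EQ, STR]

Answer: EQ STR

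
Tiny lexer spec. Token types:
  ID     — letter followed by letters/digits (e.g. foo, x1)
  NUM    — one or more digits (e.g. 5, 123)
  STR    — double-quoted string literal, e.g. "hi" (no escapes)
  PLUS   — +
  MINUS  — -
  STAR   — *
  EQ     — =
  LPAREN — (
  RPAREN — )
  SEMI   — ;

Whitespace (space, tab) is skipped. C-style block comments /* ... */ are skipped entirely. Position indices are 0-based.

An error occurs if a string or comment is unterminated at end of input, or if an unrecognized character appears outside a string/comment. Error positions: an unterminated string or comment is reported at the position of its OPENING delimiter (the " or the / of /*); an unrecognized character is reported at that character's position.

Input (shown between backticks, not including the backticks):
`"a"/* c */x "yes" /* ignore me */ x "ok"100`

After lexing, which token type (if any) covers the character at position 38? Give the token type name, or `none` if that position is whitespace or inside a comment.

pos=0: enter STRING mode
pos=0: emit STR "a" (now at pos=3)
pos=3: enter COMMENT mode (saw '/*')
exit COMMENT mode (now at pos=10)
pos=10: emit ID 'x' (now at pos=11)
pos=12: enter STRING mode
pos=12: emit STR "yes" (now at pos=17)
pos=18: enter COMMENT mode (saw '/*')
exit COMMENT mode (now at pos=33)
pos=34: emit ID 'x' (now at pos=35)
pos=36: enter STRING mode
pos=36: emit STR "ok" (now at pos=40)
pos=40: emit NUM '100' (now at pos=43)
DONE. 6 tokens: [STR, ID, STR, ID, STR, NUM]
Position 38: char is 'k' -> STR

Answer: STR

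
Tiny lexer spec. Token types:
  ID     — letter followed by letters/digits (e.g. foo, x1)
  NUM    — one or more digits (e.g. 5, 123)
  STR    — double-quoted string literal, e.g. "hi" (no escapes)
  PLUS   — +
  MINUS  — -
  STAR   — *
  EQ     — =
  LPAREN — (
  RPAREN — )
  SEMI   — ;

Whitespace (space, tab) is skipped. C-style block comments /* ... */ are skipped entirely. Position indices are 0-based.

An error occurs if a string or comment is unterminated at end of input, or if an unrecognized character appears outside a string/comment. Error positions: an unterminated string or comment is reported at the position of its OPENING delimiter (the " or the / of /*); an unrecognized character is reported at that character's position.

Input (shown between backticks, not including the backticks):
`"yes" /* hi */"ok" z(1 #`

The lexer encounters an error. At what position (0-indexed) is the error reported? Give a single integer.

Answer: 23

Derivation:
pos=0: enter STRING mode
pos=0: emit STR "yes" (now at pos=5)
pos=6: enter COMMENT mode (saw '/*')
exit COMMENT mode (now at pos=14)
pos=14: enter STRING mode
pos=14: emit STR "ok" (now at pos=18)
pos=19: emit ID 'z' (now at pos=20)
pos=20: emit LPAREN '('
pos=21: emit NUM '1' (now at pos=22)
pos=23: ERROR — unrecognized char '#'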